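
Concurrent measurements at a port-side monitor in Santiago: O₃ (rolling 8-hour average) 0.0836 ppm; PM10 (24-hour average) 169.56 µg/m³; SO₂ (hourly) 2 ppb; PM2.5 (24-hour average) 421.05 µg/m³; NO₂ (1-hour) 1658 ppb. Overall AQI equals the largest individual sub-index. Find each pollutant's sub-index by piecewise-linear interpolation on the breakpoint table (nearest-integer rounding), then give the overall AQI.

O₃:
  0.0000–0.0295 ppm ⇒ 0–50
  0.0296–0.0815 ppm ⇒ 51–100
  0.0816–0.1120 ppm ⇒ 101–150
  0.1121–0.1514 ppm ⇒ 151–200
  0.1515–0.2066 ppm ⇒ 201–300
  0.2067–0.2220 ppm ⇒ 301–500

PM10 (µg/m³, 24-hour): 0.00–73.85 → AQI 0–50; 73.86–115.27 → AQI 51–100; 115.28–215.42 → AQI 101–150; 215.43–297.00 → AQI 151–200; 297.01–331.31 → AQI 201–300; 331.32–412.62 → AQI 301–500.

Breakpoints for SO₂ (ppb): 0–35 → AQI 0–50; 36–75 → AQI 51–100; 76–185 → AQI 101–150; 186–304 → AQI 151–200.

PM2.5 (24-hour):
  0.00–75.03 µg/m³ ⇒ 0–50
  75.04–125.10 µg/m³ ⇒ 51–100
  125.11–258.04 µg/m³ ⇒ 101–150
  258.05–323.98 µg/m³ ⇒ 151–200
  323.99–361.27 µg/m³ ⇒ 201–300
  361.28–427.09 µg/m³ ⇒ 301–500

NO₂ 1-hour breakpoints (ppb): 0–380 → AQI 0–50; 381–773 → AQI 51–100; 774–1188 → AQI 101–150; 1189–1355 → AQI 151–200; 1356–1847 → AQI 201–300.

482

O₃: 0.0836 ∈ [0.0816, 0.1120] ↔ index [101, 150].
101 + (0.0836−0.0816)·(150−101)/(0.1120−0.0816) = 101 + 0.0020·49/0.0304 ≈ 104.22, so AQI = 104.
PM10 169.56: bracket 115.28–215.42 → index 101–150; slope 49/100.14, offset 54.28.
AQI = 101 + 49/100.14·54.28 ≈ 127.56 ⇒ 128.
SO₂ 2: bracket 0–35 → index 0–50; slope 50/35, offset 2.
AQI = 0 + 50/35·2 ≈ 2.86 ⇒ 3.
PM2.5: row 361.28–427.09 (AQI 301–500). (500−301)·(421.05−361.28)/(427.09−361.28) + 301 = 199·59.77/65.81 + 301 ≈ 481.74 → 482.
NO₂: 1658 lies in 1356–1847, so I_lo=201, I_hi=300, C_lo=1356, C_hi=1847.
(300−201)/(1847−1356) × (1658−1356) + 201 = 99/491 × 302 + 201 ≈ 261.89 → 262.
Sub-indices: O₃→104, PM10→128, SO₂→3, PM2.5→482, NO₂→262. Overall AQI = max = 482; dominant pollutant is PM2.5.
AQI 482: Hazardous.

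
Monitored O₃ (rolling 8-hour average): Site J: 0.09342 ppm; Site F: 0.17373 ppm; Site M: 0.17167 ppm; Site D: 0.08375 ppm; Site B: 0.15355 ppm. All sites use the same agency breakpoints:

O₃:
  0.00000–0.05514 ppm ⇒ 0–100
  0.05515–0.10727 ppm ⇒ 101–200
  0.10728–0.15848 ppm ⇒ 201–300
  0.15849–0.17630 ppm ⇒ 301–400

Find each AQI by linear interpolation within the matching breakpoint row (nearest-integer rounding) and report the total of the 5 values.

1379

Site J: 0.09342 lies in 0.05515–0.10727, so I_lo=101, I_hi=200, C_lo=0.05515, C_hi=0.10727.
(200−101)/(0.10727−0.05515) × (0.09342−0.05515) + 101 = 99/0.05212 × 0.03827 + 101 ≈ 173.69 → 174.
Site F: row 0.15849–0.17630 (AQI 301–400). (400−301)·(0.17373−0.15849)/(0.17630−0.15849) + 301 = 99·0.01524/0.01781 + 301 ≈ 385.71 → 386.
Site M 0.17167: bracket 0.15849–0.17630 → index 301–400; slope 99/0.01781, offset 0.01318.
AQI = 301 + 99/0.01781·0.01318 ≈ 374.26 ⇒ 374.
Site D: 0.08375 lies in 0.05515–0.10727, so I_lo=101, I_hi=200, C_lo=0.05515, C_hi=0.10727.
(200−101)/(0.10727−0.05515) × (0.08375−0.05515) + 101 = 99/0.05212 × 0.02860 + 101 ≈ 155.32 → 155.
Site B: 0.15355 ∈ [0.10728, 0.15848] ↔ index [201, 300].
201 + (0.15355−0.10728)·(300−201)/(0.15848−0.10728) = 201 + 0.04627·99/0.05120 ≈ 290.47, so AQI = 290.
AQIs: Site J=174, Site F=386, Site M=374, Site D=155, Site B=290. Sum = 174 + 386 + 374 + 155 + 290 = 1379.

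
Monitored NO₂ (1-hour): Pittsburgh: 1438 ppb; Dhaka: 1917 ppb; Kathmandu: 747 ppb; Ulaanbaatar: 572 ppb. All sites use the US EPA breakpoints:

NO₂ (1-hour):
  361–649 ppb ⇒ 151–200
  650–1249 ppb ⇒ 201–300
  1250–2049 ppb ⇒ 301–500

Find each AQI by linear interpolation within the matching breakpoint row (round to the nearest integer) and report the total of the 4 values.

1219

Pittsburgh: 1438 ∈ [1250, 2049] ↔ index [301, 500].
301 + (1438−1250)·(500−301)/(2049−1250) = 301 + 188·199/799 ≈ 347.82, so AQI = 348.
Dhaka: 1917 lies in 1250–2049, so I_lo=301, I_hi=500, C_lo=1250, C_hi=2049.
(500−301)/(2049−1250) × (1917−1250) + 301 = 199/799 × 667 + 301 ≈ 467.12 → 467.
Kathmandu: 747 ∈ [650, 1249] ↔ index [201, 300].
201 + (747−650)·(300−201)/(1249−650) = 201 + 97·99/599 ≈ 217.03, so AQI = 217.
Ulaanbaatar 572: bracket 361–649 → index 151–200; slope 49/288, offset 211.
AQI = 151 + 49/288·211 ≈ 186.90 ⇒ 187.
AQIs: Pittsburgh=348, Dhaka=467, Kathmandu=217, Ulaanbaatar=187. Sum = 348 + 467 + 217 + 187 = 1219.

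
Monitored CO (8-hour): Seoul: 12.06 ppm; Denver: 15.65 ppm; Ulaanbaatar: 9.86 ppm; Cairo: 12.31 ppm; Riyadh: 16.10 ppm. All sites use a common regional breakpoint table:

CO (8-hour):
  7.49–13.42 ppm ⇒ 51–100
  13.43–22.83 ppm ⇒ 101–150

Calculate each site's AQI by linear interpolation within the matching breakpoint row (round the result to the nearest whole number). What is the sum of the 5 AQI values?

479

Seoul: 12.06 ∈ [7.49, 13.42] ↔ index [51, 100].
51 + (12.06−7.49)·(100−51)/(13.42−7.49) = 51 + 4.57·49/5.93 ≈ 88.76, so AQI = 89.
Denver: row 13.43–22.83 (AQI 101–150). (150−101)·(15.65−13.43)/(22.83−13.43) + 101 = 49·2.22/9.40 + 101 ≈ 112.57 → 113.
Ulaanbaatar 9.86: bracket 7.49–13.42 → index 51–100; slope 49/5.93, offset 2.37.
AQI = 51 + 49/5.93·2.37 ≈ 70.58 ⇒ 71.
Cairo: 12.31 ∈ [7.49, 13.42] ↔ index [51, 100].
51 + (12.31−7.49)·(100−51)/(13.42−7.49) = 51 + 4.82·49/5.93 ≈ 90.83, so AQI = 91.
Riyadh 16.10: bracket 13.43–22.83 → index 101–150; slope 49/9.40, offset 2.67.
AQI = 101 + 49/9.40·2.67 ≈ 114.92 ⇒ 115.
AQIs: Seoul=89, Denver=113, Ulaanbaatar=71, Cairo=91, Riyadh=115. Sum = 89 + 113 + 71 + 91 + 115 = 479.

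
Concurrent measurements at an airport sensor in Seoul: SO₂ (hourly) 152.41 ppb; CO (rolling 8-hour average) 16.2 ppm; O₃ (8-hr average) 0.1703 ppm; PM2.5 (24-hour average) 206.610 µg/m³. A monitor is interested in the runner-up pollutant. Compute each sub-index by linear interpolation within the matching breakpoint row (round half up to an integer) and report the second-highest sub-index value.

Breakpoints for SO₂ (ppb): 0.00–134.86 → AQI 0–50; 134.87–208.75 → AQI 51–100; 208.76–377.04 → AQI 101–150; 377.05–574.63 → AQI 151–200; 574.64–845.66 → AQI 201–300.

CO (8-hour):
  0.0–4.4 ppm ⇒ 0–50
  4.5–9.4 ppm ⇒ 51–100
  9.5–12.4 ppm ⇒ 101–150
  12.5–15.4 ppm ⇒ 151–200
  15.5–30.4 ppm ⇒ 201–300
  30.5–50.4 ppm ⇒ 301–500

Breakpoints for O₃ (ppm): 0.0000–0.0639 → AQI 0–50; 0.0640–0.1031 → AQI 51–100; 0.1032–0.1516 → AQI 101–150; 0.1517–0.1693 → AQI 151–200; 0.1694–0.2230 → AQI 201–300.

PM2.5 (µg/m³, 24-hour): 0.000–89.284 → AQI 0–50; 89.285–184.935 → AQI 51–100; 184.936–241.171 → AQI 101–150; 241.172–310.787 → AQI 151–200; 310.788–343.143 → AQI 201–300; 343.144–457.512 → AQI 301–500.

SO₂: 152.41 lies in 134.87–208.75, so I_lo=51, I_hi=100, C_lo=134.87, C_hi=208.75.
(100−51)/(208.75−134.87) × (152.41−134.87) + 51 = 49/73.88 × 17.54 + 51 ≈ 62.63 → 63.
CO: 16.2 lies in 15.5–30.4, so I_lo=201, I_hi=300, C_lo=15.5, C_hi=30.4.
(300−201)/(30.4−15.5) × (16.2−15.5) + 201 = 99/14.9 × 0.7 + 201 ≈ 205.65 → 206.
O₃: 0.1703 lies in 0.1694–0.2230, so I_lo=201, I_hi=300, C_lo=0.1694, C_hi=0.2230.
(300−201)/(0.2230−0.1694) × (0.1703−0.1694) + 201 = 99/0.0536 × 0.0009 + 201 ≈ 202.66 → 203.
PM2.5: 206.610 ∈ [184.936, 241.171] ↔ index [101, 150].
101 + (206.610−184.936)·(150−101)/(241.171−184.936) = 101 + 21.674·49/56.235 ≈ 119.89, so AQI = 120.
Sub-indices: SO₂→63, CO→206, O₃→203, PM2.5→120. Ranked high→low: 206, 203, 120, 63. Second-highest sub-index = 203.

203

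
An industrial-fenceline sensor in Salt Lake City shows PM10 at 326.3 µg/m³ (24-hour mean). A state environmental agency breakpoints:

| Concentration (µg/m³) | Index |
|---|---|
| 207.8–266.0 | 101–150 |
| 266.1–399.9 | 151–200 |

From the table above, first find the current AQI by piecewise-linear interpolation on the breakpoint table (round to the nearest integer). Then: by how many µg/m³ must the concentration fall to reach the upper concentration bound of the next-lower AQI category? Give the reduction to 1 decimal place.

60.3

PM10: 326.3 lies in 266.1–399.9, so I_lo=151, I_hi=200, C_lo=266.1, C_hi=399.9.
(200−151)/(399.9−266.1) × (326.3−266.1) + 151 = 49/133.8 × 60.2 + 151 ≈ 173.05 → 173.
Current AQI 173 is in the Unhealthy range (151–200). The next-lower category tops out at AQI 150, whose upper concentration bound is 266.0 µg/m³.
Reduction needed = 326.3 − 266.0 = 60.3 µg/m³.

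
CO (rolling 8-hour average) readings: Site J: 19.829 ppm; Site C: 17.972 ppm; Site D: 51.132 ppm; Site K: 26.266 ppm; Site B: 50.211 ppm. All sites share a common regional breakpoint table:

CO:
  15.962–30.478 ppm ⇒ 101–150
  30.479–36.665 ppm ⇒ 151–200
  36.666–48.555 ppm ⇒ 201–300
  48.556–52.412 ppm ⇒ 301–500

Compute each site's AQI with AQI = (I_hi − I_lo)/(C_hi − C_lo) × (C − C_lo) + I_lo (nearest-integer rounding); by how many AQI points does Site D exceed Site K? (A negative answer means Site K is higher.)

298

Site J 19.829: bracket 15.962–30.478 → index 101–150; slope 49/14.516, offset 3.867.
AQI = 101 + 49/14.516·3.867 ≈ 114.05 ⇒ 114.
Site C: 17.972 lies in 15.962–30.478, so I_lo=101, I_hi=150, C_lo=15.962, C_hi=30.478.
(150−101)/(30.478−15.962) × (17.972−15.962) + 101 = 49/14.516 × 2.010 + 101 ≈ 107.78 → 108.
Site D: row 48.556–52.412 (AQI 301–500). (500−301)·(51.132−48.556)/(52.412−48.556) + 301 = 199·2.576/3.856 + 301 ≈ 433.94 → 434.
Site K 26.266: bracket 15.962–30.478 → index 101–150; slope 49/14.516, offset 10.304.
AQI = 101 + 49/14.516·10.304 ≈ 135.78 ⇒ 136.
Site B 50.211: bracket 48.556–52.412 → index 301–500; slope 199/3.856, offset 1.655.
AQI = 301 + 199/3.856·1.655 ≈ 386.41 ⇒ 386.
AQIs: Site J=114, Site C=108, Site D=434, Site K=136, Site B=386. Site D (434) − Site K (136) = 298.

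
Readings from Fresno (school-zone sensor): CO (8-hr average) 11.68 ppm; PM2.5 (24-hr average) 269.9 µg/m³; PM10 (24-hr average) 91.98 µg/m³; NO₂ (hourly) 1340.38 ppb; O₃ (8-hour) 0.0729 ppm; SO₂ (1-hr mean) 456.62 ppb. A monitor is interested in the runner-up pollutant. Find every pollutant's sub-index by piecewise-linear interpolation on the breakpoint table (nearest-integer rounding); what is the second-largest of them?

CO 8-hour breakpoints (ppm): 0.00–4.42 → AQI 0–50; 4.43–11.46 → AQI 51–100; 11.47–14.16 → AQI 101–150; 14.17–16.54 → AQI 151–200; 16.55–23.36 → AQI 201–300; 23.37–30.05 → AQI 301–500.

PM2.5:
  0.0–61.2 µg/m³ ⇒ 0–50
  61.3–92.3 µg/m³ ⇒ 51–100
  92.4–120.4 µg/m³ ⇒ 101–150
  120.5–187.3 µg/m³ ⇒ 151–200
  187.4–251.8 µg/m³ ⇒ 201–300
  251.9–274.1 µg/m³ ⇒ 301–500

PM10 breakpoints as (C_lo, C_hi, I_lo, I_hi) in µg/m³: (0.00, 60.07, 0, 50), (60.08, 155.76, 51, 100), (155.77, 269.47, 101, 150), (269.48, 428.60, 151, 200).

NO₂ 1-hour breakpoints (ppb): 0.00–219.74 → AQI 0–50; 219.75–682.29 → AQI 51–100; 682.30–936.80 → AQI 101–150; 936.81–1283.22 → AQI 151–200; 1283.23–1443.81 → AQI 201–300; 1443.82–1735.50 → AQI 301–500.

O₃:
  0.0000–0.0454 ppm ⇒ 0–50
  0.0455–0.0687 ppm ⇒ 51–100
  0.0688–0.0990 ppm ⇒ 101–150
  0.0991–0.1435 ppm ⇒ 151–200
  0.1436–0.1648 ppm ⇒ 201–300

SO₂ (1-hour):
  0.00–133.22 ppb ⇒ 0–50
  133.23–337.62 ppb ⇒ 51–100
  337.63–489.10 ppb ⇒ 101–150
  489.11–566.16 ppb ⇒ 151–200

236

CO: row 11.47–14.16 (AQI 101–150). (150−101)·(11.68−11.47)/(14.16−11.47) + 101 = 49·0.21/2.69 + 101 ≈ 104.83 → 105.
PM2.5: 269.9 ∈ [251.9, 274.1] ↔ index [301, 500].
301 + (269.9−251.9)·(500−301)/(274.1−251.9) = 301 + 18.0·199/22.2 ≈ 462.35, so AQI = 462.
PM10: 91.98 lies in 60.08–155.76, so I_lo=51, I_hi=100, C_lo=60.08, C_hi=155.76.
(100−51)/(155.76−60.08) × (91.98−60.08) + 51 = 49/95.68 × 31.90 + 51 ≈ 67.34 → 67.
NO₂: 1340.38 lies in 1283.23–1443.81, so I_lo=201, I_hi=300, C_lo=1283.23, C_hi=1443.81.
(300−201)/(1443.81−1283.23) × (1340.38−1283.23) + 201 = 99/160.58 × 57.15 + 201 ≈ 236.23 → 236.
O₃: 0.0729 lies in 0.0688–0.0990, so I_lo=101, I_hi=150, C_lo=0.0688, C_hi=0.0990.
(150−101)/(0.0990−0.0688) × (0.0729−0.0688) + 101 = 49/0.0302 × 0.0041 + 101 ≈ 107.65 → 108.
SO₂: 456.62 lies in 337.63–489.10, so I_lo=101, I_hi=150, C_lo=337.63, C_hi=489.10.
(150−101)/(489.10−337.63) × (456.62−337.63) + 101 = 49/151.47 × 118.99 + 101 ≈ 139.49 → 139.
Sub-indices: CO→105, PM2.5→462, PM10→67, NO₂→236, O₃→108, SO₂→139. Ranked high→low: 462, 236, 139, 108, 105, 67. Second-highest sub-index = 236.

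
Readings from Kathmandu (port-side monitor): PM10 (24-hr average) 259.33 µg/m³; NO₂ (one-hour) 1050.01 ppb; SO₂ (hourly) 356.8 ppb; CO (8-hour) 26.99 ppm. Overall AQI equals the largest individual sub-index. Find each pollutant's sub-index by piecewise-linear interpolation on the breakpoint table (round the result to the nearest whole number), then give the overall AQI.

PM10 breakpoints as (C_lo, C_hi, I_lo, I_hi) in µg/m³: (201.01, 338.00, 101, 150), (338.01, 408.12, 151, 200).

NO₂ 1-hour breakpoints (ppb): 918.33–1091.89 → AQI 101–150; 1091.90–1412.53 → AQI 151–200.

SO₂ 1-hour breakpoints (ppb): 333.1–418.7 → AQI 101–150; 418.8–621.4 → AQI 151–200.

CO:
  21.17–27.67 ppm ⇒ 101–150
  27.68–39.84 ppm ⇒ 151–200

PM10 259.33: bracket 201.01–338.00 → index 101–150; slope 49/136.99, offset 58.32.
AQI = 101 + 49/136.99·58.32 ≈ 121.86 ⇒ 122.
NO₂: row 918.33–1091.89 (AQI 101–150). (150−101)·(1050.01−918.33)/(1091.89−918.33) + 101 = 49·131.68/173.56 + 101 ≈ 138.18 → 138.
SO₂: 356.8 lies in 333.1–418.7, so I_lo=101, I_hi=150, C_lo=333.1, C_hi=418.7.
(150−101)/(418.7−333.1) × (356.8−333.1) + 101 = 49/85.6 × 23.7 + 101 ≈ 114.57 → 115.
CO: 26.99 lies in 21.17–27.67, so I_lo=101, I_hi=150, C_lo=21.17, C_hi=27.67.
(150−101)/(27.67−21.17) × (26.99−21.17) + 101 = 49/6.50 × 5.82 + 101 ≈ 144.87 → 145.
Sub-indices: PM10→122, NO₂→138, SO₂→115, CO→145. Overall AQI = max = 145; dominant pollutant is CO.

145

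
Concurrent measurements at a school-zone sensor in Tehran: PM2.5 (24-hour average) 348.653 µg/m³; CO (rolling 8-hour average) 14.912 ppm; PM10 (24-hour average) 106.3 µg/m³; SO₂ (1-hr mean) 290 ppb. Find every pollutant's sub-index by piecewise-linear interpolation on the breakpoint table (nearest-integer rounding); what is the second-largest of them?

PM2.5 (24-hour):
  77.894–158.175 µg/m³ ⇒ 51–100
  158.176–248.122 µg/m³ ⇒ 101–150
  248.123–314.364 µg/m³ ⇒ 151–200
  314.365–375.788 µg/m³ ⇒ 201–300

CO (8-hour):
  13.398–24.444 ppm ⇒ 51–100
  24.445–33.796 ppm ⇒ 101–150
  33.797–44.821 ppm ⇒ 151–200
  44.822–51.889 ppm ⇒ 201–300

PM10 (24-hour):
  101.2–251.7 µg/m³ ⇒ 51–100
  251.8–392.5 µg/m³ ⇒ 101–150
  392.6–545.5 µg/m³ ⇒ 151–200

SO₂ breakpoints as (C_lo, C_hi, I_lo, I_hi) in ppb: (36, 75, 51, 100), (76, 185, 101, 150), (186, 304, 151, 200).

194

PM2.5: 348.653 lies in 314.365–375.788, so I_lo=201, I_hi=300, C_lo=314.365, C_hi=375.788.
(300−201)/(375.788−314.365) × (348.653−314.365) + 201 = 99/61.423 × 34.288 + 201 ≈ 256.26 → 256.
CO: 14.912 ∈ [13.398, 24.444] ↔ index [51, 100].
51 + (14.912−13.398)·(100−51)/(24.444−13.398) = 51 + 1.514·49/11.046 ≈ 57.72, so AQI = 58.
PM10: 106.3 lies in 101.2–251.7, so I_lo=51, I_hi=100, C_lo=101.2, C_hi=251.7.
(100−51)/(251.7−101.2) × (106.3−101.2) + 51 = 49/150.5 × 5.1 + 51 ≈ 52.66 → 53.
SO₂: row 186–304 (AQI 151–200). (200−151)·(290−186)/(304−186) + 151 = 49·104/118 + 151 ≈ 194.19 → 194.
Sub-indices: PM2.5→256, CO→58, PM10→53, SO₂→194. Ranked high→low: 256, 194, 58, 53. Second-highest sub-index = 194.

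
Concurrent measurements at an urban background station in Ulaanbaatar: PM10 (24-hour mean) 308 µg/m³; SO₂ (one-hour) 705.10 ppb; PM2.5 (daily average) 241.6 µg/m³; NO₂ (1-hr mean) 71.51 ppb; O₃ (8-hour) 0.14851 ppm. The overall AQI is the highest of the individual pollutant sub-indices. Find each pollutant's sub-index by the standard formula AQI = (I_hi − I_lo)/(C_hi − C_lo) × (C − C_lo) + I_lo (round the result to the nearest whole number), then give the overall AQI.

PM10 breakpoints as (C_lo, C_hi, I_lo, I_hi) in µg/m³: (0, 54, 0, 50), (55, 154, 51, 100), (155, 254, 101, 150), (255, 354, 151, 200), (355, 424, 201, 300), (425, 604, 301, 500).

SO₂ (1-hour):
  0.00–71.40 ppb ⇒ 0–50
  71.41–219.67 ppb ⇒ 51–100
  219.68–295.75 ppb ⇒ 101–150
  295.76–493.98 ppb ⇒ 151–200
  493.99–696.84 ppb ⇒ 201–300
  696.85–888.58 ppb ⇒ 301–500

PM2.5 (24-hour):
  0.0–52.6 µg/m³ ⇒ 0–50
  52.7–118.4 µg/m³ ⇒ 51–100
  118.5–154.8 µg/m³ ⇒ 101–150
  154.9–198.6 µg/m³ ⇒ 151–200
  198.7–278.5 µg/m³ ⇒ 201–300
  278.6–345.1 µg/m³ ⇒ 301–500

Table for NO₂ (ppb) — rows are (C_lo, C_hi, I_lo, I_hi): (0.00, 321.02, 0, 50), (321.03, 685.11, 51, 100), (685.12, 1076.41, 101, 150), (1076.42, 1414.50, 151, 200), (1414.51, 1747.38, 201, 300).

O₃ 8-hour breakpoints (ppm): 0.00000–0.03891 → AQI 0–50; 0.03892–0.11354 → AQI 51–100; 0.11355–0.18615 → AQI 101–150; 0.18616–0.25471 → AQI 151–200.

310

PM10: row 255–354 (AQI 151–200). (200−151)·(308−255)/(354−255) + 151 = 49·53/99 + 151 ≈ 177.23 → 177.
SO₂: 705.10 ∈ [696.85, 888.58] ↔ index [301, 500].
301 + (705.10−696.85)·(500−301)/(888.58−696.85) = 301 + 8.25·199/191.73 ≈ 309.56, so AQI = 310.
PM2.5: row 198.7–278.5 (AQI 201–300). (300−201)·(241.6−198.7)/(278.5−198.7) + 201 = 99·42.9/79.8 + 201 ≈ 254.22 → 254.
NO₂: 71.51 ∈ [0.00, 321.02] ↔ index [0, 50].
0 + (71.51−0.00)·(50−0)/(321.02−0.00) = 0 + 71.51·50/321.02 ≈ 11.14, so AQI = 11.
O₃: 0.14851 lies in 0.11355–0.18615, so I_lo=101, I_hi=150, C_lo=0.11355, C_hi=0.18615.
(150−101)/(0.18615−0.11355) × (0.14851−0.11355) + 101 = 49/0.07260 × 0.03496 + 101 ≈ 124.60 → 125.
Sub-indices: PM10→177, SO₂→310, PM2.5→254, NO₂→11, O₃→125. Overall AQI = max = 310; dominant pollutant is SO₂.
AQI 310: Hazardous.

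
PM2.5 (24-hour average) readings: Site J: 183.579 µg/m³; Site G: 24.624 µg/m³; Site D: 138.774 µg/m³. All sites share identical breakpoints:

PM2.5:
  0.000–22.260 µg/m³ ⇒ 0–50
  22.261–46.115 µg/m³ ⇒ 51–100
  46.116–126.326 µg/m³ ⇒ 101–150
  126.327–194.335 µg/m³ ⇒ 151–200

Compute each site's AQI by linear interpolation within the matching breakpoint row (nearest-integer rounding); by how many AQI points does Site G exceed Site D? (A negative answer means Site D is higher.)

Site J 183.579: bracket 126.327–194.335 → index 151–200; slope 49/68.008, offset 57.252.
AQI = 151 + 49/68.008·57.252 ≈ 192.25 ⇒ 192.
Site G: 24.624 lies in 22.261–46.115, so I_lo=51, I_hi=100, C_lo=22.261, C_hi=46.115.
(100−51)/(46.115−22.261) × (24.624−22.261) + 51 = 49/23.854 × 2.363 + 51 ≈ 55.85 → 56.
Site D 138.774: bracket 126.327–194.335 → index 151–200; slope 49/68.008, offset 12.447.
AQI = 151 + 49/68.008·12.447 ≈ 159.97 ⇒ 160.
AQIs: Site J=192, Site G=56, Site D=160. Site G (56) − Site D (160) = -104.

-104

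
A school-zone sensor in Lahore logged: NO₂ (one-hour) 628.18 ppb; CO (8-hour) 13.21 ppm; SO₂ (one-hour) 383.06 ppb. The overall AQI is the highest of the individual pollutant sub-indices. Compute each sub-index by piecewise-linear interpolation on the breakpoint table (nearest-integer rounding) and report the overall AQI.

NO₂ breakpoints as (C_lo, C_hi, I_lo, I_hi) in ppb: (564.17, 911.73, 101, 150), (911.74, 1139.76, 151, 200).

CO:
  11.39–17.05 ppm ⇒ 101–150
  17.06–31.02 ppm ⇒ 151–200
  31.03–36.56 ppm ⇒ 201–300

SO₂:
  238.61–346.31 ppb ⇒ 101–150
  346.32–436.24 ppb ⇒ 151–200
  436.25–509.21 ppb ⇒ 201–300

171

NO₂: 628.18 lies in 564.17–911.73, so I_lo=101, I_hi=150, C_lo=564.17, C_hi=911.73.
(150−101)/(911.73−564.17) × (628.18−564.17) + 101 = 49/347.56 × 64.01 + 101 ≈ 110.02 → 110.
CO: 13.21 ∈ [11.39, 17.05] ↔ index [101, 150].
101 + (13.21−11.39)·(150−101)/(17.05−11.39) = 101 + 1.82·49/5.66 ≈ 116.76, so AQI = 117.
SO₂: 383.06 ∈ [346.32, 436.24] ↔ index [151, 200].
151 + (383.06−346.32)·(200−151)/(436.24−346.32) = 151 + 36.74·49/89.92 ≈ 171.02, so AQI = 171.
Sub-indices: NO₂→110, CO→117, SO₂→171. Overall AQI = max = 171; dominant pollutant is SO₂.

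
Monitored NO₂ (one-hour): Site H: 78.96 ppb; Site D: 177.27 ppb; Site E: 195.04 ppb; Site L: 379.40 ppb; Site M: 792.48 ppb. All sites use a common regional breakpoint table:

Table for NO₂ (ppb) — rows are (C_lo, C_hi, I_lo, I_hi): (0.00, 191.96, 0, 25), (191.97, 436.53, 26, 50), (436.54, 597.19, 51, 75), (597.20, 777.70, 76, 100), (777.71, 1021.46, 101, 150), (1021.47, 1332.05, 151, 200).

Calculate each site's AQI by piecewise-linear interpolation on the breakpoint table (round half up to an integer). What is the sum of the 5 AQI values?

207

Site H 78.96: bracket 0.00–191.96 → index 0–25; slope 25/191.96, offset 78.96.
AQI = 0 + 25/191.96·78.96 ≈ 10.28 ⇒ 10.
Site D: row 0.00–191.96 (AQI 0–25). (25−0)·(177.27−0.00)/(191.96−0.00) + 0 = 25·177.27/191.96 + 0 ≈ 23.09 → 23.
Site E 195.04: bracket 191.97–436.53 → index 26–50; slope 24/244.56, offset 3.07.
AQI = 26 + 24/244.56·3.07 ≈ 26.30 ⇒ 26.
Site L: row 191.97–436.53 (AQI 26–50). (50−26)·(379.40−191.97)/(436.53−191.97) + 26 = 24·187.43/244.56 + 26 ≈ 44.39 → 44.
Site M: row 777.71–1021.46 (AQI 101–150). (150−101)·(792.48−777.71)/(1021.46−777.71) + 101 = 49·14.77/243.75 + 101 ≈ 103.97 → 104.
AQIs: Site H=10, Site D=23, Site E=26, Site L=44, Site M=104. Sum = 10 + 23 + 26 + 44 + 104 = 207.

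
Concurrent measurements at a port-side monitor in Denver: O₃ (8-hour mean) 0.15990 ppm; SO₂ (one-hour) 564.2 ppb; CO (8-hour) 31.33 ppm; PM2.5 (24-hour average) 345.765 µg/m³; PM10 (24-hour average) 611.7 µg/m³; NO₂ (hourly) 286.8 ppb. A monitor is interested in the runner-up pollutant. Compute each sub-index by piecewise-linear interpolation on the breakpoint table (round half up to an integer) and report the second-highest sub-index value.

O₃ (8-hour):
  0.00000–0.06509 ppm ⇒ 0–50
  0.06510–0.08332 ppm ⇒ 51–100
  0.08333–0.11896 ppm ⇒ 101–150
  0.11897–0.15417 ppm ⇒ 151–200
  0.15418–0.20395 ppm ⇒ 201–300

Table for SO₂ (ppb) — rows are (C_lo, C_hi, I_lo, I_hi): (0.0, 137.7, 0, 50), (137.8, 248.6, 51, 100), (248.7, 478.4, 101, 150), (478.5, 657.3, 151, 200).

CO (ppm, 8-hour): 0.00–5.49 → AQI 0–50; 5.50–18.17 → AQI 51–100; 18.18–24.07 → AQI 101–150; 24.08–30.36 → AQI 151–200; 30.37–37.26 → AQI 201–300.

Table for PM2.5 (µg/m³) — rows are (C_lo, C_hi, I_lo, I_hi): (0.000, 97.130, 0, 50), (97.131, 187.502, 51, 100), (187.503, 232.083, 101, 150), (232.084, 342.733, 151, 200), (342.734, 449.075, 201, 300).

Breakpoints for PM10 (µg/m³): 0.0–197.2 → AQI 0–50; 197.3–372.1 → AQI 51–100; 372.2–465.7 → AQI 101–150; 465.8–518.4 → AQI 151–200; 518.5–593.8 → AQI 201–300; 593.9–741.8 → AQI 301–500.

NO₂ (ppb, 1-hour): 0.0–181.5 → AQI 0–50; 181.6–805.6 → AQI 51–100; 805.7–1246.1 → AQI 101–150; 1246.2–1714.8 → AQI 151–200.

O₃: 0.15990 ∈ [0.15418, 0.20395] ↔ index [201, 300].
201 + (0.15990−0.15418)·(300−201)/(0.20395−0.15418) = 201 + 0.00572·99/0.04977 ≈ 212.38, so AQI = 212.
SO₂: 564.2 ∈ [478.5, 657.3] ↔ index [151, 200].
151 + (564.2−478.5)·(200−151)/(657.3−478.5) = 151 + 85.7·49/178.8 ≈ 174.49, so AQI = 174.
CO: 31.33 lies in 30.37–37.26, so I_lo=201, I_hi=300, C_lo=30.37, C_hi=37.26.
(300−201)/(37.26−30.37) × (31.33−30.37) + 201 = 99/6.89 × 0.96 + 201 ≈ 214.79 → 215.
PM2.5: 345.765 ∈ [342.734, 449.075] ↔ index [201, 300].
201 + (345.765−342.734)·(300−201)/(449.075−342.734) = 201 + 3.031·99/106.341 ≈ 203.82, so AQI = 204.
PM10: 611.7 lies in 593.9–741.8, so I_lo=301, I_hi=500, C_lo=593.9, C_hi=741.8.
(500−301)/(741.8−593.9) × (611.7−593.9) + 301 = 199/147.9 × 17.8 + 301 ≈ 324.95 → 325.
NO₂: row 181.6–805.6 (AQI 51–100). (100−51)·(286.8−181.6)/(805.6−181.6) + 51 = 49·105.2/624.0 + 51 ≈ 59.26 → 59.
Sub-indices: O₃→212, SO₂→174, CO→215, PM2.5→204, PM10→325, NO₂→59. Ranked high→low: 325, 215, 212, 204, 174, 59. Second-highest sub-index = 215.

215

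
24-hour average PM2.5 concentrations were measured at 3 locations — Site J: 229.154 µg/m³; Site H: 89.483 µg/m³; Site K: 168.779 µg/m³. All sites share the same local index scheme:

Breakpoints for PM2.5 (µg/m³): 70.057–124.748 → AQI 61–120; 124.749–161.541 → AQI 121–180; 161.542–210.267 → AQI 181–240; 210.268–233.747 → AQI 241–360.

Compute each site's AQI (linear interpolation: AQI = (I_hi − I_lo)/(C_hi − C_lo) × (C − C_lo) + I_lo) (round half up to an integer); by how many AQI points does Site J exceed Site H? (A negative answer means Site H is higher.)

Site J: 229.154 lies in 210.268–233.747, so I_lo=241, I_hi=360, C_lo=210.268, C_hi=233.747.
(360−241)/(233.747−210.268) × (229.154−210.268) + 241 = 119/23.479 × 18.886 + 241 ≈ 336.72 → 337.
Site H: 89.483 ∈ [70.057, 124.748] ↔ index [61, 120].
61 + (89.483−70.057)·(120−61)/(124.748−70.057) = 61 + 19.426·59/54.691 ≈ 81.96, so AQI = 82.
Site K: 168.779 lies in 161.542–210.267, so I_lo=181, I_hi=240, C_lo=161.542, C_hi=210.267.
(240−181)/(210.267−161.542) × (168.779−161.542) + 181 = 59/48.725 × 7.237 + 181 ≈ 189.76 → 190.
AQIs: Site J=337, Site H=82, Site K=190. Site J (337) − Site H (82) = 255.

255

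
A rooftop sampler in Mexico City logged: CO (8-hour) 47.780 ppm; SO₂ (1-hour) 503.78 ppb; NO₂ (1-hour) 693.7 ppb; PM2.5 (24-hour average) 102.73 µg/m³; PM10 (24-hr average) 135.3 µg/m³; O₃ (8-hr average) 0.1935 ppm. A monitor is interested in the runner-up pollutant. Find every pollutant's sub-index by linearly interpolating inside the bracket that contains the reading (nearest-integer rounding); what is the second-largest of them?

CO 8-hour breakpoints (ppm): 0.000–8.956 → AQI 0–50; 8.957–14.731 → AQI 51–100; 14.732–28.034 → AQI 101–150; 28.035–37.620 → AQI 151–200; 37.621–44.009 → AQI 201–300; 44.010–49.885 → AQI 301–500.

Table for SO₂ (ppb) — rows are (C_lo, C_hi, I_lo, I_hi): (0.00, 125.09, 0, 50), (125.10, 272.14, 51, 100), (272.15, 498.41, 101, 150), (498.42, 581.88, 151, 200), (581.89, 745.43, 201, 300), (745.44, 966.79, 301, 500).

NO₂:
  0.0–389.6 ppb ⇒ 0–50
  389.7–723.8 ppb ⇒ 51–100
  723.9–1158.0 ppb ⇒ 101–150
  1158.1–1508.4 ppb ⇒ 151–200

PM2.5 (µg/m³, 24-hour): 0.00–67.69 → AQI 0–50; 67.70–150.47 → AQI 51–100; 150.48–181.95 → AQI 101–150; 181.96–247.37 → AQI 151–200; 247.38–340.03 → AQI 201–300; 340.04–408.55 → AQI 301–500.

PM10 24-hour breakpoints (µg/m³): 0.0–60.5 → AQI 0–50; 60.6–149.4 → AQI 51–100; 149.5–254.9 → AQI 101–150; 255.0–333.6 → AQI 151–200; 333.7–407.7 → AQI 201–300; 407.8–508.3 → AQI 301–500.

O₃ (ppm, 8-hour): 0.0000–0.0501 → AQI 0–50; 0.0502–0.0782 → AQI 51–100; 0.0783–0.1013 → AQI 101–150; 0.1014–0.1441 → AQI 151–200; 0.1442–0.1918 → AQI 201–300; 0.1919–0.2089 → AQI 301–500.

CO: row 44.010–49.885 (AQI 301–500). (500−301)·(47.780−44.010)/(49.885−44.010) + 301 = 199·3.770/5.875 + 301 ≈ 428.70 → 429.
SO₂: 503.78 ∈ [498.42, 581.88] ↔ index [151, 200].
151 + (503.78−498.42)·(200−151)/(581.88−498.42) = 151 + 5.36·49/83.46 ≈ 154.15, so AQI = 154.
NO₂ 693.7: bracket 389.7–723.8 → index 51–100; slope 49/334.1, offset 304.0.
AQI = 51 + 49/334.1·304.0 ≈ 95.59 ⇒ 96.
PM2.5: 102.73 ∈ [67.70, 150.47] ↔ index [51, 100].
51 + (102.73−67.70)·(100−51)/(150.47−67.70) = 51 + 35.03·49/82.77 ≈ 71.74, so AQI = 72.
PM10 135.3: bracket 60.6–149.4 → index 51–100; slope 49/88.8, offset 74.7.
AQI = 51 + 49/88.8·74.7 ≈ 92.22 ⇒ 92.
O₃: 0.1935 ∈ [0.1919, 0.2089] ↔ index [301, 500].
301 + (0.1935−0.1919)·(500−301)/(0.2089−0.1919) = 301 + 0.0016·199/0.0170 ≈ 319.73, so AQI = 320.
Sub-indices: CO→429, SO₂→154, NO₂→96, PM2.5→72, PM10→92, O₃→320. Ranked high→low: 429, 320, 154, 96, 92, 72. Second-highest sub-index = 320.

320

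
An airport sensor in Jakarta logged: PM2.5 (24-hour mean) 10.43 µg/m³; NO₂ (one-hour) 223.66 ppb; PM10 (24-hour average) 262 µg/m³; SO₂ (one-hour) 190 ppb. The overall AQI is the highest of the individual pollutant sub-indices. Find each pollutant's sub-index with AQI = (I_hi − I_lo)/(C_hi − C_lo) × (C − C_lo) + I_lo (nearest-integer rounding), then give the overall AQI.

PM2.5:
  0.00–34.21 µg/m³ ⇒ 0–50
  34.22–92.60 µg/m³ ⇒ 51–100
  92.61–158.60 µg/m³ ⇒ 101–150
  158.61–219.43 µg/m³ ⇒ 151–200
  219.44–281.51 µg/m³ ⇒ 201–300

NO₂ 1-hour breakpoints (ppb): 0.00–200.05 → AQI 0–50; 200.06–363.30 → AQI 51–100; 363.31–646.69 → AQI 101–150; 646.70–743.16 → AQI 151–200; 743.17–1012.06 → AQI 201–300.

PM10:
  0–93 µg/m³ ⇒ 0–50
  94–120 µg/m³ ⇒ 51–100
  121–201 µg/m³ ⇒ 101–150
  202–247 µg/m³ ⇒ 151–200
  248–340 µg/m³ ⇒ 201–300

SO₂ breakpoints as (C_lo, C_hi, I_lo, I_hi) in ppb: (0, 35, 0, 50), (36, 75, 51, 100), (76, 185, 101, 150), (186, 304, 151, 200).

216

PM2.5: 10.43 ∈ [0.00, 34.21] ↔ index [0, 50].
0 + (10.43−0.00)·(50−0)/(34.21−0.00) = 0 + 10.43·50/34.21 ≈ 15.24, so AQI = 15.
NO₂: 223.66 lies in 200.06–363.30, so I_lo=51, I_hi=100, C_lo=200.06, C_hi=363.30.
(100−51)/(363.30−200.06) × (223.66−200.06) + 51 = 49/163.24 × 23.60 + 51 ≈ 58.08 → 58.
PM10: 262 ∈ [248, 340] ↔ index [201, 300].
201 + (262−248)·(300−201)/(340−248) = 201 + 14·99/92 ≈ 216.07, so AQI = 216.
SO₂: row 186–304 (AQI 151–200). (200−151)·(190−186)/(304−186) + 151 = 49·4/118 + 151 ≈ 152.66 → 153.
Sub-indices: PM2.5→15, NO₂→58, PM10→216, SO₂→153. Overall AQI = max = 216; dominant pollutant is PM10.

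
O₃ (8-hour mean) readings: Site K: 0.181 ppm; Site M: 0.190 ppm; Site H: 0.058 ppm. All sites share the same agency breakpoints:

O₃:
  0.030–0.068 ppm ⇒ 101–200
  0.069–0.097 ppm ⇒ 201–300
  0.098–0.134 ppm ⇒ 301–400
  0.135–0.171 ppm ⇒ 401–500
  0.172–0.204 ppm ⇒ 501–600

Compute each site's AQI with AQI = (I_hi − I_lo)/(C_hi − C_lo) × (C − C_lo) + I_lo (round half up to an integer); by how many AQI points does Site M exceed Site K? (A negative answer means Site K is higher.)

Site K 0.181: bracket 0.172–0.204 → index 501–600; slope 99/0.032, offset 0.009.
AQI = 501 + 99/0.032·0.009 ≈ 528.84 ⇒ 529.
Site M: 0.190 lies in 0.172–0.204, so I_lo=501, I_hi=600, C_lo=0.172, C_hi=0.204.
(600−501)/(0.204−0.172) × (0.190−0.172) + 501 = 99/0.032 × 0.018 + 501 ≈ 556.69 → 557.
Site H: row 0.030–0.068 (AQI 101–200). (200−101)·(0.058−0.030)/(0.068−0.030) + 101 = 99·0.028/0.038 + 101 ≈ 173.95 → 174.
AQIs: Site K=529, Site M=557, Site H=174. Site M (557) − Site K (529) = 28.

28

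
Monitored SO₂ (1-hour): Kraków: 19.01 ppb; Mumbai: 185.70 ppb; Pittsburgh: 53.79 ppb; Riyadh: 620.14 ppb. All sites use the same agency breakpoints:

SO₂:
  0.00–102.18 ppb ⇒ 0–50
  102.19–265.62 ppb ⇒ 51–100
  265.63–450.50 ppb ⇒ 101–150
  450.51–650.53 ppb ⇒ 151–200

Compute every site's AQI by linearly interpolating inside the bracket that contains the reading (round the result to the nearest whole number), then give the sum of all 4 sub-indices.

Kraków: 19.01 lies in 0.00–102.18, so I_lo=0, I_hi=50, C_lo=0.00, C_hi=102.18.
(50−0)/(102.18−0.00) × (19.01−0.00) + 0 = 50/102.18 × 19.01 + 0 ≈ 9.30 → 9.
Mumbai: 185.70 ∈ [102.19, 265.62] ↔ index [51, 100].
51 + (185.70−102.19)·(100−51)/(265.62−102.19) = 51 + 83.51·49/163.43 ≈ 76.04, so AQI = 76.
Pittsburgh: 53.79 lies in 0.00–102.18, so I_lo=0, I_hi=50, C_lo=0.00, C_hi=102.18.
(50−0)/(102.18−0.00) × (53.79−0.00) + 0 = 50/102.18 × 53.79 + 0 ≈ 26.32 → 26.
Riyadh: 620.14 lies in 450.51–650.53, so I_lo=151, I_hi=200, C_lo=450.51, C_hi=650.53.
(200−151)/(650.53−450.51) × (620.14−450.51) + 151 = 49/200.02 × 169.63 + 151 ≈ 192.56 → 193.
AQIs: Kraków=9, Mumbai=76, Pittsburgh=26, Riyadh=193. Sum = 9 + 76 + 26 + 193 = 304.

304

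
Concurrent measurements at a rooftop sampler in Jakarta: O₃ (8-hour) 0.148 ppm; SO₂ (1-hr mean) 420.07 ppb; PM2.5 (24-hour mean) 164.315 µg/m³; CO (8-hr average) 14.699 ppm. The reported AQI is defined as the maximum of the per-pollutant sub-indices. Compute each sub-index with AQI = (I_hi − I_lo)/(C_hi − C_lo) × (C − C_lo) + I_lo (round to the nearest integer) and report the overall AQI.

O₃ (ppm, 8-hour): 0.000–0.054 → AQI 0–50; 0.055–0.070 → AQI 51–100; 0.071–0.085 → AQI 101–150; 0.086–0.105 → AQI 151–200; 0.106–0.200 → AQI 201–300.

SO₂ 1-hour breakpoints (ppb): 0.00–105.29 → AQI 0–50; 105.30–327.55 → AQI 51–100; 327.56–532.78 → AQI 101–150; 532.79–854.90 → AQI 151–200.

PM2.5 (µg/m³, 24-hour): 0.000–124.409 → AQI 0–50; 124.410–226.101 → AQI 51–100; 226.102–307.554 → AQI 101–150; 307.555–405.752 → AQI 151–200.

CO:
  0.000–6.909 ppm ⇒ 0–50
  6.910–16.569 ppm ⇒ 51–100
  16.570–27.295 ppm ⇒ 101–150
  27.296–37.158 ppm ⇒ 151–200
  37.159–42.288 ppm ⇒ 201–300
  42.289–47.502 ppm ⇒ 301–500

245

O₃: 0.148 ∈ [0.106, 0.200] ↔ index [201, 300].
201 + (0.148−0.106)·(300−201)/(0.200−0.106) = 201 + 0.042·99/0.094 ≈ 245.23, so AQI = 245.
SO₂: row 327.56–532.78 (AQI 101–150). (150−101)·(420.07−327.56)/(532.78−327.56) + 101 = 49·92.51/205.22 + 101 ≈ 123.09 → 123.
PM2.5: 164.315 lies in 124.410–226.101, so I_lo=51, I_hi=100, C_lo=124.410, C_hi=226.101.
(100−51)/(226.101−124.410) × (164.315−124.410) + 51 = 49/101.691 × 39.905 + 51 ≈ 70.23 → 70.
CO 14.699: bracket 6.910–16.569 → index 51–100; slope 49/9.659, offset 7.789.
AQI = 51 + 49/9.659·7.789 ≈ 90.51 ⇒ 91.
Sub-indices: O₃→245, SO₂→123, PM2.5→70, CO→91. Overall AQI = max = 245; dominant pollutant is O₃.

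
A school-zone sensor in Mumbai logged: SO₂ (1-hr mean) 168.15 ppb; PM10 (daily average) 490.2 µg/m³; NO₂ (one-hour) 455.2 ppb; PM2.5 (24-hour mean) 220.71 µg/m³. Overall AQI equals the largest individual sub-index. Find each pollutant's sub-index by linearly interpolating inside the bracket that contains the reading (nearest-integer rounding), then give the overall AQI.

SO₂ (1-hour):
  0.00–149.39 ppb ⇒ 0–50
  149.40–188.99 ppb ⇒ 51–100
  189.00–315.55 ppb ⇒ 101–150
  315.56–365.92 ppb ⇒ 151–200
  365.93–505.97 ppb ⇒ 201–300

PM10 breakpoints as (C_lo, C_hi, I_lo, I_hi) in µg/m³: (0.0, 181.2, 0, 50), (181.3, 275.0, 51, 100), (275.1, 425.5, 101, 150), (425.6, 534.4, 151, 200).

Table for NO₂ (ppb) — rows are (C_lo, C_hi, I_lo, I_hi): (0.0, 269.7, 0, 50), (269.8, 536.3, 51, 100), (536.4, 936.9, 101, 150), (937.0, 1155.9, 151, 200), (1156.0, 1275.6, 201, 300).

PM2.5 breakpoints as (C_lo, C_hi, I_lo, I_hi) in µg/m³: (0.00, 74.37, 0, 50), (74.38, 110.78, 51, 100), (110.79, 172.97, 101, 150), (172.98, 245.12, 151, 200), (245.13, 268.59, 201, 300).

SO₂ 168.15: bracket 149.40–188.99 → index 51–100; slope 49/39.59, offset 18.75.
AQI = 51 + 49/39.59·18.75 ≈ 74.21 ⇒ 74.
PM10: 490.2 lies in 425.6–534.4, so I_lo=151, I_hi=200, C_lo=425.6, C_hi=534.4.
(200−151)/(534.4−425.6) × (490.2−425.6) + 151 = 49/108.8 × 64.6 + 151 ≈ 180.09 → 180.
NO₂: 455.2 lies in 269.8–536.3, so I_lo=51, I_hi=100, C_lo=269.8, C_hi=536.3.
(100−51)/(536.3−269.8) × (455.2−269.8) + 51 = 49/266.5 × 185.4 + 51 ≈ 85.09 → 85.
PM2.5 220.71: bracket 172.98–245.12 → index 151–200; slope 49/72.14, offset 47.73.
AQI = 151 + 49/72.14·47.73 ≈ 183.42 ⇒ 183.
Sub-indices: SO₂→74, PM10→180, NO₂→85, PM2.5→183. Overall AQI = max = 183; dominant pollutant is PM2.5.

183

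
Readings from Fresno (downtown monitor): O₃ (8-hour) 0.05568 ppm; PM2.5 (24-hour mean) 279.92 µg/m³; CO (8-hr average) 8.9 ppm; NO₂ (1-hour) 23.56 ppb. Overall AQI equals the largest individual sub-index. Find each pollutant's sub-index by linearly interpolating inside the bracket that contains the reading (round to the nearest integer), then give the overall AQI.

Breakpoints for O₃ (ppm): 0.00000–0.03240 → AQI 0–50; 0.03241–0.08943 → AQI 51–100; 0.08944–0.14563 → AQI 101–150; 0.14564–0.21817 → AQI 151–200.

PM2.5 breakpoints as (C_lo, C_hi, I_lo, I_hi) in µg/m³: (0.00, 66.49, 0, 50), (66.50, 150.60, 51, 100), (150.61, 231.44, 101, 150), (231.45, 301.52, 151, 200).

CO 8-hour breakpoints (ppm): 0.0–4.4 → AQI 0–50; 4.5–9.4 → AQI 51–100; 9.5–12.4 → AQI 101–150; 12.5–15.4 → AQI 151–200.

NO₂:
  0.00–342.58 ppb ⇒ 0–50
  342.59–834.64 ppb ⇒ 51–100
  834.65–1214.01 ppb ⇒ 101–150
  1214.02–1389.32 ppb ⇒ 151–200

O₃: 0.05568 ∈ [0.03241, 0.08943] ↔ index [51, 100].
51 + (0.05568−0.03241)·(100−51)/(0.08943−0.03241) = 51 + 0.02327·49/0.05702 ≈ 71.00, so AQI = 71.
PM2.5 279.92: bracket 231.45–301.52 → index 151–200; slope 49/70.07, offset 48.47.
AQI = 151 + 49/70.07·48.47 ≈ 184.90 ⇒ 185.
CO 8.9: bracket 4.5–9.4 → index 51–100; slope 49/4.9, offset 4.4.
AQI = 51 + 49/4.9·4.4 ≈ 95.00 ⇒ 95.
NO₂ 23.56: bracket 0.00–342.58 → index 0–50; slope 50/342.58, offset 23.56.
AQI = 0 + 50/342.58·23.56 ≈ 3.44 ⇒ 3.
Sub-indices: O₃→71, PM2.5→185, CO→95, NO₂→3. Overall AQI = max = 185; dominant pollutant is PM2.5.

185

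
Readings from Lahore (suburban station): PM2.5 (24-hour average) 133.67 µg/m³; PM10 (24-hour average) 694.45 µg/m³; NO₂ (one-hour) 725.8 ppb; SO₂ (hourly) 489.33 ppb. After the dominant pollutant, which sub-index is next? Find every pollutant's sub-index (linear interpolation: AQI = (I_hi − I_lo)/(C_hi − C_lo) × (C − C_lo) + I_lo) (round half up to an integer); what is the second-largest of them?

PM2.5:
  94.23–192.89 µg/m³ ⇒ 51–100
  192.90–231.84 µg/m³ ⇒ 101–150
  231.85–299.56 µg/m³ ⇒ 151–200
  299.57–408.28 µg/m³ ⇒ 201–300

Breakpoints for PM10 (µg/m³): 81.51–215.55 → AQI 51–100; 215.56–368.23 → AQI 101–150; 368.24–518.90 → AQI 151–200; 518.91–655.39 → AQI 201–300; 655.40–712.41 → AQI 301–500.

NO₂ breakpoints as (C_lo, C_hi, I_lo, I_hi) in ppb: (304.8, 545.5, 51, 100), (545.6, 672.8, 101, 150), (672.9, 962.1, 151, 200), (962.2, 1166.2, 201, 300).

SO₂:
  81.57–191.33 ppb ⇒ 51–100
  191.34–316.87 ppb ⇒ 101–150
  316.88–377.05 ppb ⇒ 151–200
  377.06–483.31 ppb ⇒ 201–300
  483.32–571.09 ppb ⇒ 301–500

315

PM2.5: 133.67 lies in 94.23–192.89, so I_lo=51, I_hi=100, C_lo=94.23, C_hi=192.89.
(100−51)/(192.89−94.23) × (133.67−94.23) + 51 = 49/98.66 × 39.44 + 51 ≈ 70.59 → 71.
PM10: row 655.40–712.41 (AQI 301–500). (500−301)·(694.45−655.40)/(712.41−655.40) + 301 = 199·39.05/57.01 + 301 ≈ 437.31 → 437.
NO₂: row 672.9–962.1 (AQI 151–200). (200−151)·(725.8−672.9)/(962.1−672.9) + 151 = 49·52.9/289.2 + 151 ≈ 159.96 → 160.
SO₂ 489.33: bracket 483.32–571.09 → index 301–500; slope 199/87.77, offset 6.01.
AQI = 301 + 199/87.77·6.01 ≈ 314.63 ⇒ 315.
Sub-indices: PM2.5→71, PM10→437, NO₂→160, SO₂→315. Ranked high→low: 437, 315, 160, 71. Second-highest sub-index = 315.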